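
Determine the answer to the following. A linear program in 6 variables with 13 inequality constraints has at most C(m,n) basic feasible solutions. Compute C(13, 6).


Each vertex corresponds to some choice of n active constraints out of m, so the number of vertices is at most C(m, n) = m! / (n!(m-n)!).
m = 13, n = 6
Numerator: 13 * 12 * 11 * 10 * 9 * 8
Denominator: 6! = 720
C(13, 6) = 1716


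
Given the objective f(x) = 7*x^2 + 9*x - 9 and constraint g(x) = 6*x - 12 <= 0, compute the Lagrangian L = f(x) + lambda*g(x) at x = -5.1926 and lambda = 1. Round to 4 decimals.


Step 1: Evaluate f(x).
f(-5.1926) = 7*(-5.1926)^2 + 9*(-5.1926) - 9 = 133.0083
Step 2: Evaluate g(x).
g(-5.1926) = 6*-5.1926 - 12 = -43.1556
Step 3: Compute Lagrangian.
L = 133.0083 + 1*-43.1556 = 89.8527


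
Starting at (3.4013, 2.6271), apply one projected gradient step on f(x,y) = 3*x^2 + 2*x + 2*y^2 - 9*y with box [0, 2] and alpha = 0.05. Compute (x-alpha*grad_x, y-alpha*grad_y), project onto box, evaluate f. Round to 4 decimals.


Step 1: Compute gradient at (3.4013, 2.6271).
grad_x = 2*3*3.4013 + 2 = 22.4078
grad_y = 2*2*2.6271 - 9 = 1.5084
Step 2: Gradient step.
x_raw = 3.4013 - 0.05*22.4078 = 2.2809
y_raw = 2.6271 - 0.05*1.5084 = 2.5517
Step 3: Project onto [0, 2].
x_proj = clip(2.2809) = 2.0
y_proj = clip(2.5517) = 2.0
Step 4: Evaluate f.
f(2.0, 2.0) = 6.0


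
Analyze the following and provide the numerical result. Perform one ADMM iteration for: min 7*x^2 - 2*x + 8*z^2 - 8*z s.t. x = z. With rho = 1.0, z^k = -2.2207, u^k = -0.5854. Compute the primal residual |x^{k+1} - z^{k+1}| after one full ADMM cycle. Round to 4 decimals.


ADMM iteration with rho = 1.0, z^k = -2.2207, u^k = -0.5854
Step 1: x-update.
Minimize 7*x^2 - 2*x + (1.0/2)*(x + 2.2207 - 0.5854)^2
FOC: (2*7 + 1.0)*x = 2 + 1.0*(-2.2207 + 0.5854)
x^{k+1} = 0.0243
Step 2: z-update.
Minimize 8*z^2 - 8*z + (1.0/2)*(0.0243 - z - 0.5854)^2
FOC: (2*8 + 1.0)*z = 8 + 1.0*(0.0243 - 0.5854)
z^{k+1} = 0.4376
Step 3: u-update.
u^{k+1} = -0.5854 + 0.0243 - 0.4376 = -0.9987
Step 4: Primal residual = |0.0243 - 0.4376| = 0.4133


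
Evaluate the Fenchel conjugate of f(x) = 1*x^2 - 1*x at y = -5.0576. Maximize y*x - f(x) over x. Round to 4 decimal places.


f*(y) = sup_x {y*x - a*x^2 - b*x} = sup_x {(y-b)*x - a*x^2}
FOC: (y - b) - 2a*x = 0 => x* = (y - b)/(2a)
x* = (-5.0576 + 1)/(2*1) = -2.0288
f*(-5.0576) = (y-b)^2/(4a) = (-5.0576 + 1)^2/(4*1)
= 16.4641/4 = 4.116


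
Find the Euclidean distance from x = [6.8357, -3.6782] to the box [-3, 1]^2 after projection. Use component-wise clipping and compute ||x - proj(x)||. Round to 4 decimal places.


Project each component onto [-3, 1].
clip(6.8357) = 1.0, clip(-3.6782) = -3.0
Projection = [1.0, -3.0]
Squared diffs: [34.0554, 0.46]
Distance = sqrt(34.5154) = 5.875


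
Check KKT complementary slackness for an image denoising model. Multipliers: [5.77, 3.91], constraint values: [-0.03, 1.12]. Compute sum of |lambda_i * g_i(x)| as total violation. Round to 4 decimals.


KKT complementary slackness check:
lambda_1 * g_1 = 5.77 * -0.03 = -0.1731
lambda_2 * g_2 = 3.91 * 1.12 = 4.3792
Total violation = 0.1731 + 4.3792 = 4.5523


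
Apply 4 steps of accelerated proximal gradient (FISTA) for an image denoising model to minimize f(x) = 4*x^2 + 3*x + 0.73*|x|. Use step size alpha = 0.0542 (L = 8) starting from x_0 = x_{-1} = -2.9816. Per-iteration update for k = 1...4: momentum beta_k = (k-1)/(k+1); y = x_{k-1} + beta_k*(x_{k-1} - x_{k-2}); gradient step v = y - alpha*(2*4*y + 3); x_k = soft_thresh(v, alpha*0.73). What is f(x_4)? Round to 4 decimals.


FISTA on f(x) = 4*x^2 + 3*x + 0.73*|x|
L = 8, alpha = 0.0542
Iteration 1: beta = 0.0, y = -2.9816 + 0.0*(-2.9816 + 2.9816) = -2.9816
  grad(y) = -20.8528, v = y - alpha*grad = -1.8514
  prox(v) = soft_thresh(-1.8514, 0.0396) = -1.8118
Iteration 2: beta = 0.3333, y = -1.8118 + 0.3333*(-1.8118 + 2.9816) = -1.4219
  grad(y) = -8.3751, v = y - alpha*grad = -0.968
  prox(v) = soft_thresh(-0.968, 0.0396) = -0.9284
Iteration 3: beta = 0.5, y = -0.9284 + 0.5*(-0.9284 + 1.8118) = -0.4867
  grad(y) = -0.8934, v = y - alpha*grad = -0.4383
  prox(v) = soft_thresh(-0.4383, 0.0396) = -0.3987
Iteration 4: beta = 0.6, y = -0.3987 + 0.6*(-0.3987 + 0.9284) = -0.0809
  grad(y) = 2.3531, v = y - alpha*grad = -0.2084
  prox(v) = soft_thresh(-0.2084, 0.0396) = -0.1688
f(x_4) = 4*(-0.1688)^2 + 3*(-0.1688) + 0.73*|-0.1688| = -0.2692


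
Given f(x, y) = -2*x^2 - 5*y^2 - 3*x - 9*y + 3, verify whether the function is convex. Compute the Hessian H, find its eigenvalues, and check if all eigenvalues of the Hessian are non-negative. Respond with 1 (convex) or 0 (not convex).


The Hessian of f(x,y) = -2*x^2 - 5*y^2 - 3*x - 9*y + 3 is:
H = [[-4, 0], [0, -10]]
Trace = -4 - 10 = -14
Determinant = -4*-10 - (0)^2 = 40
Discriminant = (-14)^2 - 4*40 = 36.0
Eigenvalues: lambda_1 = -10.0, lambda_2 = -4.0
The function is not convex.

0


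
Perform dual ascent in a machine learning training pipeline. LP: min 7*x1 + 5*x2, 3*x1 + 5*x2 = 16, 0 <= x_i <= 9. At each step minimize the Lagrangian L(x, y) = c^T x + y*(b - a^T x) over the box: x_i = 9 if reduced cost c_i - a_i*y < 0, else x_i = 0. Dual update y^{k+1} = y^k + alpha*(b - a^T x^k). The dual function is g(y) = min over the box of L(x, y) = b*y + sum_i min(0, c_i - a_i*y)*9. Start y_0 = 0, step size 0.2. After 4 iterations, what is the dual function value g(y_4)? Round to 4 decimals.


Dual ascent for LP: min 7*x1 + 5*x2, 3*x1 + 5*x2 = 16, 0 <= x_i <= 9
Step 1: y^k = 0.0, reduced costs: (7.0, 5.0)
  x^k = (0.0, 0.0), subgradient = b - a^T x = 16.0
  y^{k+1} = 0.0 + 0.2*16.0 = 3.2
Step 2: y^k = 3.2, reduced costs: (-2.6, -11.0)
  x^k = (9.0, 9.0), subgradient = b - a^T x = -56.0
  y^{k+1} = 3.2 + 0.2*-56.0 = -8.0
Step 3: y^k = -8.0, reduced costs: (31.0, 45.0)
  x^k = (0.0, 0.0), subgradient = b - a^T x = 16.0
  y^{k+1} = -8.0 + 0.2*16.0 = -4.8
Step 4: y^k = -4.8, reduced costs: (21.4, 29.0)
  x^k = (0.0, 0.0), subgradient = b - a^T x = 16.0
  y^{k+1} = -4.8 + 0.2*16.0 = -1.6
Dual objective at y_4 = -1.6: reduced costs (11.8, 13.0), box minimizer x = (0.0, 0.0)
g(y_4) = b*y + (c1 - a1*y)*x1 + (c2 - a2*y)*x2 = 16*(-1.6) + 11.8*0.0 + 13.0*0.0 = -25.6 + 0.0 + 0.0 = -25.6


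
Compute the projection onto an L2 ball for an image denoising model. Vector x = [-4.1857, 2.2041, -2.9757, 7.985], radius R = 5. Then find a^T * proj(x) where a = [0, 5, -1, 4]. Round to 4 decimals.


Step 1: Compute ||x|| (intermediates to 6 decimals).
||x|| = sqrt((-4.1857)^2 + 2.2041^2 + (-2.9757)^2 + 7.985^2) = 9.746443
Step 2: Project.
Since ||x|| > R, scale = R/||x|| = 5/9.746443 = 0.513008, proj(x) = scale * x
proj(x) = [-2.147298, 1.130721, -1.526558, 4.096369]
Step 3: Dot product.
a^T * proj(x) = 0*(-2.147298) + 5*1.130721 - 1*(-1.526558) + 4*4.096369 = 23.5656


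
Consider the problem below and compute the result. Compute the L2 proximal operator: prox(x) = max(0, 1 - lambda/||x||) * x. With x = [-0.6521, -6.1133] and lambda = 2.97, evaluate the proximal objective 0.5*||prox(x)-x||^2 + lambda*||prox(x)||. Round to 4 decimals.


Step 1: Compute ||x||.
||x|| = 6.148
Step 2: Compute scaling factor.
scale = max(0, 1 - 2.97/6.148) = 0.5169
Step 3: prox(x) = [-0.3371, -3.1601]
||prox(x)|| = 3.178
Step 4: Proximal objective.
0.5*||prox-x||^2 = 4.4105
lambda*||prox|| = 9.4387
Total = 13.8491


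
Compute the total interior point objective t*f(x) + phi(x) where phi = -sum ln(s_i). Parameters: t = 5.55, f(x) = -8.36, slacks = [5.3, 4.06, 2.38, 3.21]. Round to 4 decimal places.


Step 1: Compute log-barrier.
ln values: [1.6677, 1.4012, 0.8671, 1.1663]
phi = -(1.6677 + 1.4012 + 0.8671 + 1.1663) = -5.1023
Step 2: Compute augmented objective.
t*f(x) = 5.55*-8.36 = -46.398
Total = -46.398 - 5.1023 = -51.5003


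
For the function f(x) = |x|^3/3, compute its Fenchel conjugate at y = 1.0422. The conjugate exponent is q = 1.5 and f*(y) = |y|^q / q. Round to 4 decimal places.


The conjugate exponent q satisfies 1/p + 1/q = 1.
p = 3, so q = 3/(3 - 1) = 1.5
|y|^q = 1.0422^1.5 = 1.064
f*(1.0422) = 1.064 / 1.5 = 0.7093


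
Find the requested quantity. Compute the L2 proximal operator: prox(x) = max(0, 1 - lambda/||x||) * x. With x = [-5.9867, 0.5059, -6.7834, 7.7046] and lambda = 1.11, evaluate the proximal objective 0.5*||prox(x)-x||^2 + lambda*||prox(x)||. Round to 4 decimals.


Step 1: Compute ||x||.
||x|| = 11.8942
Step 2: Compute scaling factor.
scale = max(0, 1 - 1.11/11.8942) = 0.9067
Step 3: prox(x) = [-5.428, 0.4587, -6.1504, 6.9856]
||prox(x)|| = 10.7842
Step 4: Proximal objective.
0.5*||prox-x||^2 = 0.6161
lambda*||prox|| = 11.9705
Total = 12.5865


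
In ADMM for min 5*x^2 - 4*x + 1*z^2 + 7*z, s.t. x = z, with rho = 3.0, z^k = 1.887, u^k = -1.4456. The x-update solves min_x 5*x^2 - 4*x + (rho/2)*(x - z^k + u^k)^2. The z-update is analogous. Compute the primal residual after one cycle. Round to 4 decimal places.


ADMM iteration with rho = 3.0, z^k = 1.887, u^k = -1.4456
Step 1: x-update.
Minimize 5*x^2 - 4*x + (3.0/2)*(x - 1.887 - 1.4456)^2
FOC: (2*5 + 3.0)*x = 4 + 3.0*(1.887 + 1.4456)
x^{k+1} = 1.0768
Step 2: z-update.
Minimize 1*z^2 + 7*z + (3.0/2)*(1.0768 - z - 1.4456)^2
FOC: (2*1 + 3.0)*z = -7 + 3.0*(1.0768 - 1.4456)
z^{k+1} = -1.6213
Step 3: u-update.
u^{k+1} = -1.4456 + 1.0768 + 1.6213 = 1.2525
Step 4: Primal residual = |1.0768 + 1.6213| = 2.6981


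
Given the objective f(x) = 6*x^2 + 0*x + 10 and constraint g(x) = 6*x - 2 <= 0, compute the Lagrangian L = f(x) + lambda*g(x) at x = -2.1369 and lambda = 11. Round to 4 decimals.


Step 1: Evaluate f(x).
f(-2.1369) = 6*(-2.1369)^2 + 0*(-2.1369) + 10 = 37.398
Step 2: Evaluate g(x).
g(-2.1369) = 6*-2.1369 - 2 = -14.8214
Step 3: Compute Lagrangian.
L = 37.398 + 11*-14.8214 = -125.6374


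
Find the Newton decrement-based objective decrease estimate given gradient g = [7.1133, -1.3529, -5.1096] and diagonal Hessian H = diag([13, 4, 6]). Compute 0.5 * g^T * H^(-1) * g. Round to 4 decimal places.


Step 1: H is diagonal, so H^(-1) * g = [0.5472, -0.3382, -0.8516].
Step 2: g^T H^(-1) g = sum_i g_i^2 / H_ii
  = (7.1133)^2/13 + (-1.3529)^2/4 + (-5.1096)^2/6
  = 3.8922 + 0.4576 + 4.3513 = 8.7012
Step 3: Objective decrease = 0.5 * g^T H^(-1) g = 4.3506


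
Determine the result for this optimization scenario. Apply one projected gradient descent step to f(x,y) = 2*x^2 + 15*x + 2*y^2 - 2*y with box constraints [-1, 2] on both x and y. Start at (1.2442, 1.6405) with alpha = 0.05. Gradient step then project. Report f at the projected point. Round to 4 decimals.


Step 1: Compute gradient at (1.2442, 1.6405).
grad_x = 2*2*1.2442 + 15 = 19.9768
grad_y = 2*2*1.6405 - 2 = 4.562
Step 2: Gradient step.
x_raw = 1.2442 - 0.05*19.9768 = 0.2454
y_raw = 1.6405 - 0.05*4.562 = 1.4124
Step 3: Project onto [-1, 2].
x_proj = clip(0.2454) = 0.2454
y_proj = clip(1.4124) = 1.4124
Step 4: Evaluate f.
f(0.2454, 1.4124) = 4.9658


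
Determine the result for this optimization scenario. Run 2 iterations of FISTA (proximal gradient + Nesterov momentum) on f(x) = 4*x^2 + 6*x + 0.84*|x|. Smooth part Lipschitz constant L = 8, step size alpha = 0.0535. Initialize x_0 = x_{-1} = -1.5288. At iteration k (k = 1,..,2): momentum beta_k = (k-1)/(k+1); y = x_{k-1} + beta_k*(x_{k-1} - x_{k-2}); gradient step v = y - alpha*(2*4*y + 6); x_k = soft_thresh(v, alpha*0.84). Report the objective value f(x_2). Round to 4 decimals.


FISTA on f(x) = 4*x^2 + 6*x + 0.84*|x|
L = 8, alpha = 0.0535
Iteration 1: beta = 0.0, y = -1.5288 + 0.0*(-1.5288 + 1.5288) = -1.5288
  grad(y) = -6.2304, v = y - alpha*grad = -1.1955
  prox(v) = soft_thresh(-1.1955, 0.0449) = -1.1505
Iteration 2: beta = 0.3333, y = -1.1505 + 0.3333*(-1.1505 + 1.5288) = -1.0244
  grad(y) = -2.1956, v = y - alpha*grad = -0.907
  prox(v) = soft_thresh(-0.907, 0.0449) = -0.862
f(x_2) = 4*(-0.862)^2 + 6*(-0.862) + 0.84*|-0.862| = -1.4757


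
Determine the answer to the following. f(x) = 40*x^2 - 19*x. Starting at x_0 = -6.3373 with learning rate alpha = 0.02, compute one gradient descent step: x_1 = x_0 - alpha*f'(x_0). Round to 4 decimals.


We compute the gradient at x_0 and apply the update.
f'(x) = 80*x - 19
f'(-6.3373) = 80*-6.3373 - 19 = -525.984
x_1 = -6.3373 - 0.02*-525.984 = 4.1824


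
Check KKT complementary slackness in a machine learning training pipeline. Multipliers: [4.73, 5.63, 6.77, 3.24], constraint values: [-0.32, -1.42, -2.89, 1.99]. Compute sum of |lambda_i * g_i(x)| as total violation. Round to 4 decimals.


KKT complementary slackness check:
lambda_1 * g_1 = 4.73 * -0.32 = -1.5136
lambda_2 * g_2 = 5.63 * -1.42 = -7.9946
lambda_3 * g_3 = 6.77 * -2.89 = -19.5653
lambda_4 * g_4 = 3.24 * 1.99 = 6.4476
Total violation = 1.5136 + 7.9946 + 19.5653 + 6.4476 = 35.5211


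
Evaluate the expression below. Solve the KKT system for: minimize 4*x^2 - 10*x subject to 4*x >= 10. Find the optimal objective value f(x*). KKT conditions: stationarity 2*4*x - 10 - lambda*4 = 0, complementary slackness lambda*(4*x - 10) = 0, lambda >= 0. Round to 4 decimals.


Step 1: Try lambda = 0 (constraint inactive).
x_unc = 10/(2*4) = 1.25
Check: 4*1.25 = 5.0 < 10 -- violated!
Step 2: Constraint must be active: 4*x = 10
x* = 10/4 = 2.5
lambda = (2*4*2.5 - 10)/4 = 2.5
Step 3: Compute optimal value.
f(x*) = 4*2.5^2 - 10*2.5 = 0.0


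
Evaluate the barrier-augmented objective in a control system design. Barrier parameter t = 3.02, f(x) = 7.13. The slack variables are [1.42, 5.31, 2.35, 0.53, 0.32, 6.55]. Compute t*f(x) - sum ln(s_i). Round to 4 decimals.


Step 1: Compute log-barrier.
ln values: [0.3507, 1.6696, 0.8544, -0.6349, -1.1394, 1.8795]
phi = -(0.3507 + 1.6696 + 0.8544 - 0.6349 - 1.1394 + 1.8795) = -2.9798
Step 2: Compute augmented objective.
t*f(x) = 3.02*7.13 = 21.5326
Total = 21.5326 - 2.9798 = 18.5528


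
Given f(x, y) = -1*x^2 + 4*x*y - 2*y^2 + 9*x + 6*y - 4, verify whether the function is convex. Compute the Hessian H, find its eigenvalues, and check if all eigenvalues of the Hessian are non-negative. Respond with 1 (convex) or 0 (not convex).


The Hessian of f(x,y) = -1*x^2 + 4*x*y - 2*y^2 + 9*x + 6*y - 4 is:
H = [[-2, 4], [4, -4]]
Trace = -2 - 4 = -6
Determinant = -2*-4 - (4)^2 = -8
Discriminant = (-6)^2 - 4*-8 = 68.0
Eigenvalues: lambda_1 = -7.1231, lambda_2 = 1.1231
The function is not convex.

0


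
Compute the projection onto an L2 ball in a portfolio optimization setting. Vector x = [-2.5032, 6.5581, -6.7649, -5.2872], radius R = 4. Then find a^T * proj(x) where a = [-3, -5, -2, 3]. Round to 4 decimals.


Step 1: Compute ||x|| (intermediates to 6 decimals).
||x|| = sqrt((-2.5032)^2 + 6.5581^2 + (-6.7649)^2 + (-5.2872)^2) = 11.090223
Step 2: Project.
Since ||x|| > R, scale = R/||x|| = 4/11.090223 = 0.360678, proj(x) = scale * x
proj(x) = [-0.902849, 2.365362, -2.439951, -1.906977]
Step 3: Dot product.
a^T * proj(x) = -3*(-0.902849) - 5*2.365362 - 2*(-2.439951) + 3*(-1.906977) = -9.9593


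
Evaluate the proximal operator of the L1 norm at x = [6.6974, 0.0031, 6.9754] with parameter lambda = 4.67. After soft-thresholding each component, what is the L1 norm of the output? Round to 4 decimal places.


Soft-thresholding with lambda = 4.67:
prox(6.6974) = sign(6.6974)*max(|6.6974| - 4.67, 0) = 2.0274
prox(0.0031) = sign(0.0031)*max(|0.0031| - 4.67, 0) = 0.0
prox(6.9754) = sign(6.9754)*max(|6.9754| - 4.67, 0) = 2.3054
prox(x) = [2.0274, 0.0, 2.3054]
||prox(x)||_1 = 2.0274 + 0.0 + 2.3054 = 4.3328


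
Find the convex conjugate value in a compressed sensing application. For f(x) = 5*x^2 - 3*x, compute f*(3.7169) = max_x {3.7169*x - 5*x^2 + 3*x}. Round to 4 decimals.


f*(y) = sup_x {y*x - a*x^2 - b*x} = sup_x {(y-b)*x - a*x^2}
FOC: (y - b) - 2a*x = 0 => x* = (y - b)/(2a)
x* = (3.7169 + 3)/(2*5) = 0.6717
f*(3.7169) = (y-b)^2/(4a) = (3.7169 + 3)^2/(4*5)
= 45.1167/20 = 2.2558


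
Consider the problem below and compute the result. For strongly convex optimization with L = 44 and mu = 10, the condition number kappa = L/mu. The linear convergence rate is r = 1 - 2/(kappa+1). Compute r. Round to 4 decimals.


Step 1: Compute the condition number.
kappa = L/mu = 44/10 = 4.4
Step 2: Compute the convergence rate.
r = 1 - 2/(kappa + 1) = 1 - 2*mu/(L + mu) = (L - mu)/(L + mu) = 34/54 = 0.6296


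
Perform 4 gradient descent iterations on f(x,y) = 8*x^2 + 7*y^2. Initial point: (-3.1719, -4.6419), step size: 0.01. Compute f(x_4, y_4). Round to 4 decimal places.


Gradient descent on f(x,y) = 8*x^2 + 7*y^2.
Starting point: (-3.1719, -4.6419), alpha = 0.01
Step 1: grad_x = 2*8*-3.1719 = -50.7504, grad_y = 2*7*-4.6419 = -64.9866
  x_1 = -3.1719 - 0.01*-50.7504 = -2.6644
  y_1 = -4.6419 - 0.01*-64.9866 = -3.992
Step 2: grad_x = 2*8*-2.6644 = -42.6303, grad_y = 2*7*-3.992 = -55.8885
  x_2 = -2.6644 - 0.01*-42.6303 = -2.2381
  y_2 = -3.992 - 0.01*-55.8885 = -3.4331
Step 3: grad_x = 2*8*-2.2381 = -35.8095, grad_y = 2*7*-3.4331 = -48.0641
  x_3 = -2.2381 - 0.01*-35.8095 = -1.88
  y_3 = -3.4331 - 0.01*-48.0641 = -2.9525
Step 4: grad_x = 2*8*-1.88 = -30.08, grad_y = 2*7*-2.9525 = -41.3351
  x_4 = -1.88 - 0.01*-30.08 = -1.5792
  y_4 = -2.9525 - 0.01*-41.3351 = -2.5392
f(-1.5792, -2.5392) = 8*(-1.5792)^2 + 7*(-2.5392)^2 = 65.0822


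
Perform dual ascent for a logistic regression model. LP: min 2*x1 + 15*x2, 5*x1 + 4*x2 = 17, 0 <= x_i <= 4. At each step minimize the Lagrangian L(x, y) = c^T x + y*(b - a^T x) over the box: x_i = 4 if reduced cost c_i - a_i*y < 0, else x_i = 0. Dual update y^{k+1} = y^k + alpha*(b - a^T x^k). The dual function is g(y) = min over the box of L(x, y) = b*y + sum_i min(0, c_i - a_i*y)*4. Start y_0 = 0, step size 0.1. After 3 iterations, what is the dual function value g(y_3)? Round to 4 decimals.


Dual ascent for LP: min 2*x1 + 15*x2, 5*x1 + 4*x2 = 17, 0 <= x_i <= 4
Step 1: y^k = 0.0, reduced costs: (2.0, 15.0)
  x^k = (0.0, 0.0), subgradient = b - a^T x = 17.0
  y^{k+1} = 0.0 + 0.1*17.0 = 1.7
Step 2: y^k = 1.7, reduced costs: (-6.5, 8.2)
  x^k = (4.0, 0.0), subgradient = b - a^T x = -3.0
  y^{k+1} = 1.7 + 0.1*-3.0 = 1.4
Step 3: y^k = 1.4, reduced costs: (-5.0, 9.4)
  x^k = (4.0, 0.0), subgradient = b - a^T x = -3.0
  y^{k+1} = 1.4 + 0.1*-3.0 = 1.1
Dual objective at y_3 = 1.1: reduced costs (-3.5, 10.6), box minimizer x = (4.0, 0.0)
g(y_3) = b*y + (c1 - a1*y)*x1 + (c2 - a2*y)*x2 = 17*1.1 + (-3.5)*4.0 + 10.6*0.0 = 18.7 - 14.0 + 0.0 = 4.7


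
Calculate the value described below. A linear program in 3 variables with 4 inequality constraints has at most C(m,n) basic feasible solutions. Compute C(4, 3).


Each vertex corresponds to some choice of n active constraints out of m, so the number of vertices is at most C(m, n) = m! / (n!(m-n)!).
m = 4, n = 3
Numerator: 4 * 3 * 2
Denominator: 3! = 6
C(4, 3) = 4


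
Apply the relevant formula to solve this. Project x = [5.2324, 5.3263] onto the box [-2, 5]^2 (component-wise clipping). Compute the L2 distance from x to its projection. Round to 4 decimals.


Project each component onto [-2, 5].
clip(5.2324) = 5.0, clip(5.3263) = 5.0
Projection = [5.0, 5.0]
Squared diffs: [0.054, 0.1065]
Distance = sqrt(0.1605) = 0.4006


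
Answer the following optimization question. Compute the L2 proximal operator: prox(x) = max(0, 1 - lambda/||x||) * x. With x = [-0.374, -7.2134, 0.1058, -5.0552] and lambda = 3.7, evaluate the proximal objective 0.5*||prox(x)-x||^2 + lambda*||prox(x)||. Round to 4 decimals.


Step 1: Compute ||x||.
||x|| = 8.817
Step 2: Compute scaling factor.
scale = max(0, 1 - 3.7/8.817) = 0.5804
Step 3: prox(x) = [-0.2171, -4.1863, 0.0614, -2.9338]
||prox(x)|| = 5.117
Step 4: Proximal objective.
0.5*||prox-x||^2 = 6.845
lambda*||prox|| = 18.9329
Total = 25.7779


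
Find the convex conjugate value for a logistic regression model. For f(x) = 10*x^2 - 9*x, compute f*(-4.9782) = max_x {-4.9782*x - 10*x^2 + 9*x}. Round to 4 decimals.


f*(y) = sup_x {y*x - a*x^2 - b*x} = sup_x {(y-b)*x - a*x^2}
FOC: (y - b) - 2a*x = 0 => x* = (y - b)/(2a)
x* = (-4.9782 + 9)/(2*10) = 0.2011
f*(-4.9782) = (y-b)^2/(4a) = (-4.9782 + 9)^2/(4*10)
= 16.1749/40 = 0.4044


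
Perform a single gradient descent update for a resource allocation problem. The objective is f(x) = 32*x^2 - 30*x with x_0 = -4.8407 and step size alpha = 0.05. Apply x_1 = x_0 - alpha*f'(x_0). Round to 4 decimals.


We compute the gradient at x_0 and apply the update.
f'(x) = 64*x - 30
f'(-4.8407) = 64*-4.8407 - 30 = -339.8048
x_1 = -4.8407 - 0.05*-339.8048 = 12.1495


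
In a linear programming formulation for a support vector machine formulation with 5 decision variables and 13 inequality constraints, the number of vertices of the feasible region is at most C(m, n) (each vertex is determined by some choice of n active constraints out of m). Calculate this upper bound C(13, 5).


Each vertex corresponds to some choice of n active constraints out of m, so the number of vertices is at most C(m, n) = m! / (n!(m-n)!).
m = 13, n = 5
Numerator: 13 * 12 * 11 * 10 * 9
Denominator: 5! = 120
C(13, 5) = 1287


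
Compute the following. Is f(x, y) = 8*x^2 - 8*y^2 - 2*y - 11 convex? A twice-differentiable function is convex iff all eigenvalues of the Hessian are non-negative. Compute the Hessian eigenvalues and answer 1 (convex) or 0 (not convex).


The Hessian of f(x,y) = 8*x^2 - 8*y^2 - 2*y - 11 is:
H = [[16, 0], [0, -16]]
Trace = 16 - 16 = 0
Determinant = 16*-16 - (0)^2 = -256
Discriminant = (0)^2 - 4*-256 = 1024.0
Eigenvalues: lambda_1 = -16.0, lambda_2 = 16.0
The function is not convex.

0


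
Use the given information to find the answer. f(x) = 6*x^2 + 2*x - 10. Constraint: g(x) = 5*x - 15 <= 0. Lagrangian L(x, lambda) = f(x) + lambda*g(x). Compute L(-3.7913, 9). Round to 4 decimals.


Step 1: Evaluate f(x).
f(-3.7913) = 6*(-3.7913)^2 + 2*(-3.7913) - 10 = 68.6611
Step 2: Evaluate g(x).
g(-3.7913) = 5*-3.7913 - 15 = -33.9565
Step 3: Compute Lagrangian.
L = 68.6611 + 9*-33.9565 = -236.9474


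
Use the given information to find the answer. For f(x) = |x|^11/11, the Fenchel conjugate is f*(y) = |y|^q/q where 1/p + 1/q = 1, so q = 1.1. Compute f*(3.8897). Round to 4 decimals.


The conjugate exponent q satisfies 1/p + 1/q = 1.
p = 11, so q = 11/(11 - 1) = 1.1
|y|^q = 3.8897^1.1 = 4.4556
f*(3.8897) = 4.4556 / 1.1 = 4.0506


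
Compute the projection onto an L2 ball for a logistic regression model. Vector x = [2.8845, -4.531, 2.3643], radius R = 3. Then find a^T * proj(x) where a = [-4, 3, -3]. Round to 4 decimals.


Step 1: Compute ||x|| (intermediates to 6 decimals).
||x|| = sqrt(2.8845^2 + (-4.531)^2 + 2.3643^2) = 5.868579
Step 2: Project.
Since ||x|| > R, scale = R/||x|| = 3/5.868579 = 0.511197, proj(x) = scale * x
proj(x) = [1.474548, -2.316234, 1.208623]
Step 3: Dot product.
a^T * proj(x) = -4*1.474548 + 3*(-2.316234) - 3*1.208623 = -16.4728


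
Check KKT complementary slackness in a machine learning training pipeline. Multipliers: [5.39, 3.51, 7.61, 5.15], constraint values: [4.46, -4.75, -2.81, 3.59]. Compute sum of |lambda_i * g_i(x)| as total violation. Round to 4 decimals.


KKT complementary slackness check:
lambda_1 * g_1 = 5.39 * 4.46 = 24.0394
lambda_2 * g_2 = 3.51 * -4.75 = -16.6725
lambda_3 * g_3 = 7.61 * -2.81 = -21.3841
lambda_4 * g_4 = 5.15 * 3.59 = 18.4885
Total violation = 24.0394 + 16.6725 + 21.3841 + 18.4885 = 80.5845


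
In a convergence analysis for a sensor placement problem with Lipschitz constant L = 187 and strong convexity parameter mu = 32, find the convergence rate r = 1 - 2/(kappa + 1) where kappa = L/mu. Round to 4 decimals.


Step 1: Compute the condition number.
kappa = L/mu = 187/32 = 5.8438
Step 2: Compute the convergence rate.
r = 1 - 2/(kappa + 1) = 1 - 2*mu/(L + mu) = (L - mu)/(L + mu) = 155/219 = 0.7078


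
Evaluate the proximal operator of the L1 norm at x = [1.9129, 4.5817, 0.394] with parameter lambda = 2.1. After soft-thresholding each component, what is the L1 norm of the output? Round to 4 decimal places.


Soft-thresholding with lambda = 2.1:
prox(1.9129) = sign(1.9129)*max(|1.9129| - 2.1, 0) = 0.0
prox(4.5817) = sign(4.5817)*max(|4.5817| - 2.1, 0) = 2.4817
prox(0.394) = sign(0.394)*max(|0.394| - 2.1, 0) = 0.0
prox(x) = [0.0, 2.4817, 0.0]
||prox(x)||_1 = 0.0 + 2.4817 + 0.0 = 2.4817


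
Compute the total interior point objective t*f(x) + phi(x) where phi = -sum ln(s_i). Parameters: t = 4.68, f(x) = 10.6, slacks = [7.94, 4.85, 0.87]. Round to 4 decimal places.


Step 1: Compute log-barrier.
ln values: [2.0719, 1.579, -0.1393]
phi = -(2.0719 + 1.579 - 0.1393) = -3.5116
Step 2: Compute augmented objective.
t*f(x) = 4.68*10.6 = 49.608
Total = 49.608 - 3.5116 = 46.0964


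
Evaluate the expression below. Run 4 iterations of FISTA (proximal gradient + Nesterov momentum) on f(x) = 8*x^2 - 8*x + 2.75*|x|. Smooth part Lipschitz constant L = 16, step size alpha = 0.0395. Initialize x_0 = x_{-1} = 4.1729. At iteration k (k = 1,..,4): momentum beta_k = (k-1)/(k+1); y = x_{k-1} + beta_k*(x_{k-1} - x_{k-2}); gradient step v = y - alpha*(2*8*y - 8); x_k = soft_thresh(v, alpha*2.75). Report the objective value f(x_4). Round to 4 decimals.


FISTA on f(x) = 8*x^2 - 8*x + 2.75*|x|
L = 16, alpha = 0.0395
Iteration 1: beta = 0.0, y = 4.1729 + 0.0*(4.1729 - 4.1729) = 4.1729
  grad(y) = 58.7664, v = y - alpha*grad = 1.8516
  prox(v) = soft_thresh(1.8516, 0.1086) = 1.743
Iteration 2: beta = 0.3333, y = 1.743 + 0.3333*(1.743 - 4.1729) = 0.933
  grad(y) = 6.9286, v = y - alpha*grad = 0.6594
  prox(v) = soft_thresh(0.6594, 0.1086) = 0.5507
Iteration 3: beta = 0.5, y = 0.5507 + 0.5*(0.5507 - 1.743) = -0.0454
  grad(y) = -8.7264, v = y - alpha*grad = 0.2993
  prox(v) = soft_thresh(0.2993, 0.1086) = 0.1907
Iteration 4: beta = 0.6, y = 0.1907 + 0.6*(0.1907 - 0.5507) = -0.0254
  grad(y) = -8.406, v = y - alpha*grad = 0.3067
  prox(v) = soft_thresh(0.3067, 0.1086) = 0.198
f(x_4) = 8*0.198^2 - 8*0.198 + 2.75*|0.198| = -0.7259


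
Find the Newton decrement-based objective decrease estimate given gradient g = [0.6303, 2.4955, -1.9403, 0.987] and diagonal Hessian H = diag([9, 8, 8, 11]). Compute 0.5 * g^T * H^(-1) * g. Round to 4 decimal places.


Step 1: H is diagonal, so H^(-1) * g = [0.07, 0.3119, -0.2425, 0.0897].
Step 2: g^T H^(-1) g = sum_i g_i^2 / H_ii
  = (0.6303)^2/9 + (2.4955)^2/8 + (-1.9403)^2/8 + (0.987)^2/11
  = 0.0441 + 0.7784 + 0.4706 + 0.0886 = 1.3817
Step 3: Objective decrease = 0.5 * g^T H^(-1) g = 0.6909


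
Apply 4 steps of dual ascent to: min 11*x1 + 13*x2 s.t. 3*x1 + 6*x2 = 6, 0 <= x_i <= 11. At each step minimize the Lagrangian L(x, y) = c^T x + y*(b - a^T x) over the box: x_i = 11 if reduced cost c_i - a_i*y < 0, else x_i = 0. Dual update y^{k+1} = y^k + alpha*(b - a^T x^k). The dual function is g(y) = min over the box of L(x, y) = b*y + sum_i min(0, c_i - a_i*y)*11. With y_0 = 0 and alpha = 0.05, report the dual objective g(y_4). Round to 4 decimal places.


Dual ascent for LP: min 11*x1 + 13*x2, 3*x1 + 6*x2 = 6, 0 <= x_i <= 11
Step 1: y^k = 0.0, reduced costs: (11.0, 13.0)
  x^k = (0.0, 0.0), subgradient = b - a^T x = 6.0
  y^{k+1} = 0.0 + 0.05*6.0 = 0.3
Step 2: y^k = 0.3, reduced costs: (10.1, 11.2)
  x^k = (0.0, 0.0), subgradient = b - a^T x = 6.0
  y^{k+1} = 0.3 + 0.05*6.0 = 0.6
Step 3: y^k = 0.6, reduced costs: (9.2, 9.4)
  x^k = (0.0, 0.0), subgradient = b - a^T x = 6.0
  y^{k+1} = 0.6 + 0.05*6.0 = 0.9
Step 4: y^k = 0.9, reduced costs: (8.3, 7.6)
  x^k = (0.0, 0.0), subgradient = b - a^T x = 6.0
  y^{k+1} = 0.9 + 0.05*6.0 = 1.2
Dual objective at y_4 = 1.2: reduced costs (7.4, 5.8), box minimizer x = (0.0, 0.0)
g(y_4) = b*y + (c1 - a1*y)*x1 + (c2 - a2*y)*x2 = 6*1.2 + 7.4*0.0 + 5.8*0.0 = 7.2 + 0.0 + 0.0 = 7.2


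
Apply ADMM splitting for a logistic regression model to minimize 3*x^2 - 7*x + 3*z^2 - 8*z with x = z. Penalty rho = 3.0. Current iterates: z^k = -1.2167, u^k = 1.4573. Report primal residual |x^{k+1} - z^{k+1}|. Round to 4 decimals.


ADMM iteration with rho = 3.0, z^k = -1.2167, u^k = 1.4573
Step 1: x-update.
Minimize 3*x^2 - 7*x + (3.0/2)*(x + 1.2167 + 1.4573)^2
FOC: (2*3 + 3.0)*x = 7 + 3.0*(-1.2167 - 1.4573)
x^{k+1} = -0.1136
Step 2: z-update.
Minimize 3*z^2 - 8*z + (3.0/2)*(-0.1136 - z + 1.4573)^2
FOC: (2*3 + 3.0)*z = 8 + 3.0*(-0.1136 + 1.4573)
z^{k+1} = 1.3368
Step 3: u-update.
u^{k+1} = 1.4573 - 0.1136 - 1.3368 = 0.0069
Step 4: Primal residual = |-0.1136 - 1.3368| = 1.4504


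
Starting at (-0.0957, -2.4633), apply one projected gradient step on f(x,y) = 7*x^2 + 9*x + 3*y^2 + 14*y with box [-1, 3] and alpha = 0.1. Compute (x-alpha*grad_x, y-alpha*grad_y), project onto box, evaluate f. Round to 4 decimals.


Step 1: Compute gradient at (-0.0957, -2.4633).
grad_x = 2*7*-0.0957 + 9 = 7.6602
grad_y = 2*3*-2.4633 + 14 = -0.7798
Step 2: Gradient step.
x_raw = -0.0957 - 0.1*7.6602 = -0.8617
y_raw = -2.4633 - 0.1*-0.7798 = -2.3853
Step 3: Project onto [-1, 3].
x_proj = clip(-0.8617) = -0.8617
y_proj = clip(-2.3853) = -1.0
Step 4: Evaluate f.
f(-0.8617, -1.0) = -13.5576


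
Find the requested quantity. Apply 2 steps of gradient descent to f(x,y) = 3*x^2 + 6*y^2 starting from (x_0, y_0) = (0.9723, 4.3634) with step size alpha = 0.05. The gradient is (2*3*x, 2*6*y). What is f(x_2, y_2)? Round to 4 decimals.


Gradient descent on f(x,y) = 3*x^2 + 6*y^2.
Starting point: (0.9723, 4.3634), alpha = 0.05
Step 1: grad_x = 2*3*0.9723 = 5.8338, grad_y = 2*6*4.3634 = 52.3608
  x_1 = 0.9723 - 0.05*5.8338 = 0.6806
  y_1 = 4.3634 - 0.05*52.3608 = 1.7454
Step 2: grad_x = 2*3*0.6806 = 4.0837, grad_y = 2*6*1.7454 = 20.9443
  x_2 = 0.6806 - 0.05*4.0837 = 0.4764
  y_2 = 1.7454 - 0.05*20.9443 = 0.6981
f(0.4764, 0.6981) = 3*0.4764^2 + 6*0.6981^2 = 3.6054


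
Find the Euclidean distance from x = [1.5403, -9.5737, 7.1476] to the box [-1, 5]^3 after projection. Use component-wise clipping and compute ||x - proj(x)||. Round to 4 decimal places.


Project each component onto [-1, 5].
clip(1.5403) = 1.5403, clip(-9.5737) = -1.0, clip(7.1476) = 5.0
Projection = [1.5403, -1.0, 5.0]
Squared diffs: [0.0, 73.5083, 4.6122]
Distance = sqrt(78.1205) = 8.8386


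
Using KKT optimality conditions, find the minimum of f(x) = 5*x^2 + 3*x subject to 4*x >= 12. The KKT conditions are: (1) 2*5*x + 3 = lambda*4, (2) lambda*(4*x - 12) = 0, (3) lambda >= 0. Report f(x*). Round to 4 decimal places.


Step 1: Try lambda = 0 (constraint inactive).
x_unc = -3/(2*5) = -0.3
Check: 4*-0.3 = -1.2 < 12 -- violated!
Step 2: Constraint must be active: 4*x = 12
x* = 12/4 = 3.0
lambda = (2*5*3.0 + 3)/4 = 8.25
Step 3: Compute optimal value.
f(x*) = 5*3.0^2 + 3*3.0 = 54.0


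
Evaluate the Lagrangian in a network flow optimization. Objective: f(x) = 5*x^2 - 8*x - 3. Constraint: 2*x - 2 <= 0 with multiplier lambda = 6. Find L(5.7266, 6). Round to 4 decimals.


Step 1: Evaluate f(x).
f(5.7266) = 5*5.7266^2 - 8*5.7266 - 3 = 115.1569
Step 2: Evaluate g(x).
g(5.7266) = 2*5.7266 - 2 = 9.4532
Step 3: Compute Lagrangian.
L = 115.1569 + 6*9.4532 = 171.8761


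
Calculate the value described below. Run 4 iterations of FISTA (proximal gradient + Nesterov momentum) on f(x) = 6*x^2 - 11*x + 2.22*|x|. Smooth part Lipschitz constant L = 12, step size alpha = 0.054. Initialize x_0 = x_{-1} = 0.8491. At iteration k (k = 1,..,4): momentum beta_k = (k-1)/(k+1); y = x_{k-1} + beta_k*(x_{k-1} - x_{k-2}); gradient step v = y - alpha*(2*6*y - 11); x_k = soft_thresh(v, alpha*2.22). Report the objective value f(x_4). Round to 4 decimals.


FISTA on f(x) = 6*x^2 - 11*x + 2.22*|x|
L = 12, alpha = 0.054
Iteration 1: beta = 0.0, y = 0.8491 + 0.0*(0.8491 - 0.8491) = 0.8491
  grad(y) = -0.8108, v = y - alpha*grad = 0.8929
  prox(v) = soft_thresh(0.8929, 0.1199) = 0.773
Iteration 2: beta = 0.3333, y = 0.773 + 0.3333*(0.773 - 0.8491) = 0.7476
  grad(y) = -2.0283, v = y - alpha*grad = 0.8572
  prox(v) = soft_thresh(0.8572, 0.1199) = 0.7373
Iteration 3: beta = 0.5, y = 0.7373 + 0.5*(0.7373 - 0.773) = 0.7194
  grad(y) = -2.3668, v = y - alpha*grad = 0.8472
  prox(v) = soft_thresh(0.8472, 0.1199) = 0.7274
Iteration 4: beta = 0.6, y = 0.7274 + 0.6*(0.7274 - 0.7373) = 0.7214
  grad(y) = -2.3432, v = y - alpha*grad = 0.8479
  prox(v) = soft_thresh(0.8479, 0.1199) = 0.7281
f(x_4) = 6*0.7281^2 - 11*0.7281 + 2.22*|0.7281| = -3.2119


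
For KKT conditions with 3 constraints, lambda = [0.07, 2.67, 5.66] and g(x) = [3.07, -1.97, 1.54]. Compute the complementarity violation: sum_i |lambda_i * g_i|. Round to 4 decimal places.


KKT complementary slackness check:
lambda_1 * g_1 = 0.07 * 3.07 = 0.2149
lambda_2 * g_2 = 2.67 * -1.97 = -5.2599
lambda_3 * g_3 = 5.66 * 1.54 = 8.7164
Total violation = 0.2149 + 5.2599 + 8.7164 = 14.1912


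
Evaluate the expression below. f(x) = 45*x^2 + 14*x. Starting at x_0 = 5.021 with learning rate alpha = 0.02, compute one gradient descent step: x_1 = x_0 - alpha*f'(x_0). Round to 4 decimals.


We compute the gradient at x_0 and apply the update.
f'(x) = 90*x + 14
f'(5.021) = 90*5.021 + 14 = 465.89
x_1 = 5.021 - 0.02*465.89 = -4.2968


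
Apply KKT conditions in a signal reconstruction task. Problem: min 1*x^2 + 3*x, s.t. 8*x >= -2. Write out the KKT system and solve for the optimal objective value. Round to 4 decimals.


Step 1: Try lambda = 0 (constraint inactive).
x_unc = -3/(2*1) = -1.5
Check: 8*-1.5 = -12.0 < -2 -- violated!
Step 2: Constraint must be active: 8*x = -2
x* = -2/8 = -0.25
lambda = (2*1*(-0.25) + 3)/8 = 0.3125
Step 3: Compute optimal value.
f(x*) = 1*(-0.25)^2 + 3*(-0.25) = -0.6875


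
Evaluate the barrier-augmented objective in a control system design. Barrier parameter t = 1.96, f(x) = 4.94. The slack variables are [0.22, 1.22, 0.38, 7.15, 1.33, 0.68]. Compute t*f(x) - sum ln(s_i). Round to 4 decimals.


Step 1: Compute log-barrier.
ln values: [-1.5141, 0.1989, -0.9676, 1.9671, 0.2852, -0.3857]
phi = -(-1.5141 + 0.1989 - 0.9676 + 1.9671 + 0.2852 - 0.3857) = 0.4162
Step 2: Compute augmented objective.
t*f(x) = 1.96*4.94 = 9.6824
Total = 9.6824 + 0.4162 = 10.0986


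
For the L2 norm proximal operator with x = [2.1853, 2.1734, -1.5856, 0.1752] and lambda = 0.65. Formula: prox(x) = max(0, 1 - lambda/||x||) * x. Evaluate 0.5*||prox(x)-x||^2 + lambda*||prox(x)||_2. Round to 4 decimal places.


Step 1: Compute ||x||.
||x|| = 3.4705
Step 2: Compute scaling factor.
scale = max(0, 1 - 0.65/3.4705) = 0.8127
Step 3: prox(x) = [1.776, 1.7663, -1.2886, 0.1424]
||prox(x)|| = 2.8205
Step 4: Proximal objective.
0.5*||prox-x||^2 = 0.2113
lambda*||prox|| = 1.8333
Total = 2.0445


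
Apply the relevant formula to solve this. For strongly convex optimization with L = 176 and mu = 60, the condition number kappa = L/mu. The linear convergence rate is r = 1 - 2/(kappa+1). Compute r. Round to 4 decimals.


Step 1: Compute the condition number.
kappa = L/mu = 176/60 = 2.9333
Step 2: Compute the convergence rate.
r = 1 - 2/(kappa + 1) = 1 - 2*mu/(L + mu) = (L - mu)/(L + mu) = 116/236 = 0.4915


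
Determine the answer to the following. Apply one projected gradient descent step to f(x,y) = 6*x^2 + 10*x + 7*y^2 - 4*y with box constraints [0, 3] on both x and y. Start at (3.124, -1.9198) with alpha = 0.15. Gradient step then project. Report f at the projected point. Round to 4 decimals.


Step 1: Compute gradient at (3.124, -1.9198).
grad_x = 2*6*3.124 + 10 = 47.488
grad_y = 2*7*-1.9198 - 4 = -30.8772
Step 2: Gradient step.
x_raw = 3.124 - 0.15*47.488 = -3.9992
y_raw = -1.9198 - 0.15*-30.8772 = 2.7118
Step 3: Project onto [0, 3].
x_proj = clip(-3.9992) = 0.0
y_proj = clip(2.7118) = 2.7118
Step 4: Evaluate f.
f(0.0, 2.7118) = 40.6291


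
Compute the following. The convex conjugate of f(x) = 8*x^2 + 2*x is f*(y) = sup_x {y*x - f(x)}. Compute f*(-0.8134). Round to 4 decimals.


f*(y) = sup_x {y*x - a*x^2 - b*x} = sup_x {(y-b)*x - a*x^2}
FOC: (y - b) - 2a*x = 0 => x* = (y - b)/(2a)
x* = (-0.8134 - 2)/(2*8) = -0.1758
f*(-0.8134) = (y-b)^2/(4a) = (-0.8134 - 2)^2/(4*8)
= 7.9152/32 = 0.2474


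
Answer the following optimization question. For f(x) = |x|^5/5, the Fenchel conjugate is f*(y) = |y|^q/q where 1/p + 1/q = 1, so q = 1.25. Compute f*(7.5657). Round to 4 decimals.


The conjugate exponent q satisfies 1/p + 1/q = 1.
p = 5, so q = 5/(5 - 1) = 1.25
|y|^q = 7.5657^1.25 = 12.5476
f*(7.5657) = 12.5476 / 1.25 = 10.0381


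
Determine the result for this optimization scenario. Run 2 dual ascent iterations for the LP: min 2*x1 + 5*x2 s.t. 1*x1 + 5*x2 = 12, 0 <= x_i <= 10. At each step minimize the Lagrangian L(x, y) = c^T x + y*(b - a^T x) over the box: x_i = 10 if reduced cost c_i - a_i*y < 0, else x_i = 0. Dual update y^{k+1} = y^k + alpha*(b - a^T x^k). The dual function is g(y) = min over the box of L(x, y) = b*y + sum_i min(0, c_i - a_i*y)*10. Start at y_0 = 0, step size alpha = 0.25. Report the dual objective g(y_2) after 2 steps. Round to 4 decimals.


Dual ascent for LP: min 2*x1 + 5*x2, 1*x1 + 5*x2 = 12, 0 <= x_i <= 10
Step 1: y^k = 0.0, reduced costs: (2.0, 5.0)
  x^k = (0.0, 0.0), subgradient = b - a^T x = 12.0
  y^{k+1} = 0.0 + 0.25*12.0 = 3.0
Step 2: y^k = 3.0, reduced costs: (-1.0, -10.0)
  x^k = (10.0, 10.0), subgradient = b - a^T x = -48.0
  y^{k+1} = 3.0 + 0.25*-48.0 = -9.0
Dual objective at y_2 = -9.0: reduced costs (11.0, 50.0), box minimizer x = (0.0, 0.0)
g(y_2) = b*y + (c1 - a1*y)*x1 + (c2 - a2*y)*x2 = 12*(-9.0) + 11.0*0.0 + 50.0*0.0 = -108.0 + 0.0 + 0.0 = -108.0


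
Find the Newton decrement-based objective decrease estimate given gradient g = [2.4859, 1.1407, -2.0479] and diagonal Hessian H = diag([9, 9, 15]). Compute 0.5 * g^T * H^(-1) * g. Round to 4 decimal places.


Step 1: H is diagonal, so H^(-1) * g = [0.2762, 0.1267, -0.1365].
Step 2: g^T H^(-1) g = sum_i g_i^2 / H_ii
  = (2.4859)^2/9 + (1.1407)^2/9 + (-2.0479)^2/15
  = 0.6866 + 0.1446 + 0.2796 = 1.1108
Step 3: Objective decrease = 0.5 * g^T H^(-1) g = 0.5554


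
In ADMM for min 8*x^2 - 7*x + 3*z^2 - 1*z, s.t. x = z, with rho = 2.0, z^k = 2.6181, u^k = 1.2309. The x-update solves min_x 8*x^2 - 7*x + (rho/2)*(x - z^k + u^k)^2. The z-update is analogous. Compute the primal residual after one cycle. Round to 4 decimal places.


ADMM iteration with rho = 2.0, z^k = 2.6181, u^k = 1.2309
Step 1: x-update.
Minimize 8*x^2 - 7*x + (2.0/2)*(x - 2.6181 + 1.2309)^2
FOC: (2*8 + 2.0)*x = 7 + 2.0*(2.6181 - 1.2309)
x^{k+1} = 0.543
Step 2: z-update.
Minimize 3*z^2 - 1*z + (2.0/2)*(0.543 - z + 1.2309)^2
FOC: (2*3 + 2.0)*z = 1 + 2.0*(0.543 + 1.2309)
z^{k+1} = 0.5685
Step 3: u-update.
u^{k+1} = 1.2309 + 0.543 - 0.5685 = 1.2054
Step 4: Primal residual = |0.543 - 0.5685| = 0.0255


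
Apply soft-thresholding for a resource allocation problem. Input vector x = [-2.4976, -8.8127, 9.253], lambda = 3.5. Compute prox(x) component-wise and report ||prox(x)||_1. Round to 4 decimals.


Soft-thresholding with lambda = 3.5:
prox(-2.4976) = sign(-2.4976)*max(|-2.4976| - 3.5, 0) = 0.0
prox(-8.8127) = sign(-8.8127)*max(|-8.8127| - 3.5, 0) = -5.3127
prox(9.253) = sign(9.253)*max(|9.253| - 3.5, 0) = 5.753
prox(x) = [0.0, -5.3127, 5.753]
||prox(x)||_1 = 0.0 + 5.3127 + 5.753 = 11.0657


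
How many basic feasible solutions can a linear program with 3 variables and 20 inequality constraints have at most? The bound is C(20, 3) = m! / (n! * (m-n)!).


Each vertex corresponds to some choice of n active constraints out of m, so the number of vertices is at most C(m, n) = m! / (n!(m-n)!).
m = 20, n = 3
Numerator: 20 * 19 * 18
Denominator: 3! = 6
C(20, 3) = 1140


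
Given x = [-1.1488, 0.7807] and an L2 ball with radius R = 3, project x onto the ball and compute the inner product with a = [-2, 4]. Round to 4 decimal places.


Step 1: Compute ||x|| (intermediates to 6 decimals).
||x|| = sqrt((-1.1488)^2 + 0.7807^2) = 1.388969
Step 2: Project.
Since ||x|| <= R, proj = x (no scaling needed).
proj(x) = [-1.1488, 0.7807]
Step 3: Dot product.
a^T * proj(x) = -2*(-1.1488) + 4*0.7807 = 5.4204


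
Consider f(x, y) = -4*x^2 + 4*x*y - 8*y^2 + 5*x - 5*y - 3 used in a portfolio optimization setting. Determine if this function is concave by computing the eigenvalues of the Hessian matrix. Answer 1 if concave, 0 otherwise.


The Hessian of f(x,y) = -4*x^2 + 4*x*y - 8*y^2 + 5*x - 5*y - 3 is:
H = [[-8, 4], [4, -16]]
Trace = -8 - 16 = -24
Determinant = -8*-16 - (4)^2 = 112
Discriminant = (-24)^2 - 4*112 = 128.0
Eigenvalues: lambda_1 = -17.6569, lambda_2 = -6.3431
The function is concave.

1


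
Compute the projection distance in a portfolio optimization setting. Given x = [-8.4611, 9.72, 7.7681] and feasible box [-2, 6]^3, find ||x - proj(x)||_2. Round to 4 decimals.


Project each component onto [-2, 6].
clip(-8.4611) = -2.0, clip(9.72) = 6.0, clip(7.7681) = 6.0
Projection = [-2.0, 6.0, 6.0]
Squared diffs: [41.7458, 13.8384, 3.1262]
Distance = sqrt(58.7104) = 7.6623
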